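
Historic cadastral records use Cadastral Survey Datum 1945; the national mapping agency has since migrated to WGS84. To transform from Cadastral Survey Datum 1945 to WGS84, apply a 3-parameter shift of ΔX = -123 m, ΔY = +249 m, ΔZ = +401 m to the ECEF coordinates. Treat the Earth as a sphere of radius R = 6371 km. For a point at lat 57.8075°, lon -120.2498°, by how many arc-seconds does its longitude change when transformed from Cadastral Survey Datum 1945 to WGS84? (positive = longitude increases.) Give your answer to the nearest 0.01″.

sin φ = 0.846263, cos φ = 0.532766, sin λ = -0.863837, cos λ = -0.503771.
East component: ΔE = −sin λ·ΔX + cos λ·ΔY = −(-0.863837)(-123) + (-0.503771)(249) = -231.69 m.
1° of latitude spans πR/180 = 111195 m; at latitude φ, 1° of longitude spans that × cos φ = 59240.8 m, so Δλ = -231.69 / 59240.8 × 3600 = -14.080″.

Δλ = -14.08″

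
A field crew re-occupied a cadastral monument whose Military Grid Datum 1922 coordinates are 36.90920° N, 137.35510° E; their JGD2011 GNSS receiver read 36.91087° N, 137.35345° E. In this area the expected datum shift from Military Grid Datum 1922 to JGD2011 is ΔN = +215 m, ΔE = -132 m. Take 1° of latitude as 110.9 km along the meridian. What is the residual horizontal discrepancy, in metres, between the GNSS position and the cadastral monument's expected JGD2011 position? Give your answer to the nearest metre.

33 m

Observed coordinate differences: Δφ = +0.00167°, Δλ = -0.00165°.
Converting to metres (1° lat = 110900 m, cos φ = 0.799588): observed ΔN = 185.2 m, observed ΔE = -146.3 m.
Subtracting the expected shift leaves a residual of 185.2 − (215) = -29.8 m north and -146.3 − (-132) = -14.3 m east.
Residual distance = √((-29.8)² + (-14.3)²) = 33.1 m.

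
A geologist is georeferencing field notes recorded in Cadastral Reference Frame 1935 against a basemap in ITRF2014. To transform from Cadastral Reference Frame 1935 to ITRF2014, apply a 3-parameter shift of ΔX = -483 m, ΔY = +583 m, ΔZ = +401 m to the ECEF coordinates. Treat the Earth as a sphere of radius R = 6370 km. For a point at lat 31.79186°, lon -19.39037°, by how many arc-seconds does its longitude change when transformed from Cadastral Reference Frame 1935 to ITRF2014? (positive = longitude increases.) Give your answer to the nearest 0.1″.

sin φ = 0.526835, cos φ = 0.849968, sin λ = -0.332003, cos λ = 0.943278.
East component: ΔE = −sin λ·ΔX + cos λ·ΔY = −(-0.332003)(-483) + (0.943278)(583) = 389.57 m.
1° of latitude spans πR/180 = 111177 m; at latitude φ, 1° of longitude spans that × cos φ = 94497.2 m, so Δλ = 389.57 / 94497.2 × 3600 = 14.841″.

Δλ = 14.8″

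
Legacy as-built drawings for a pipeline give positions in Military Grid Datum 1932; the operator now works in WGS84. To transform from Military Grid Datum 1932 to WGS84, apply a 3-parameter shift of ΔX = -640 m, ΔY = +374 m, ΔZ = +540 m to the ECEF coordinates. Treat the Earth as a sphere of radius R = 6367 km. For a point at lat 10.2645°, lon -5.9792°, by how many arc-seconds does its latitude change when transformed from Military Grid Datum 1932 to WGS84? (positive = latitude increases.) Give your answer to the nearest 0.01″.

Δφ = 21.11″

sin φ = 0.178193, cos φ = 0.983996, sin λ = -0.104167, cos λ = 0.994560.
North component: ΔN = −sin φ cos λ·ΔX − sin φ sin λ·ΔY + cos φ·ΔZ = −(0.178193)(0.994560)(-640) − (0.178193)(-0.104167)(374) + (0.983996)(540) = 651.72 m.
1° of latitude spans πR/180 = 111125 m, so Δφ = 651.72 / 111125 × 3600 = 21.113″.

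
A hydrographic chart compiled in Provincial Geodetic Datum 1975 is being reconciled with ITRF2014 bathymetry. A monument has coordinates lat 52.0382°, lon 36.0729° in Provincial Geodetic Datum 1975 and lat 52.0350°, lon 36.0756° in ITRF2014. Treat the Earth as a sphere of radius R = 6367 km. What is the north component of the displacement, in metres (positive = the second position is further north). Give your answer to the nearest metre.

Δφ = 52.0350° − 52.0382° = -0.0032°; Δλ = 36.0756° − 36.0729° = +0.0027°.
1° along a meridian = πR/180 = 111125 m.
ΔN = Δφ × 111125 = -355.6 m; ΔE = Δλ × 111125 × cos(52.0382°) = +0.0027 × 111125 × 0.615136 = 184.6 m.

ΔN = -356 m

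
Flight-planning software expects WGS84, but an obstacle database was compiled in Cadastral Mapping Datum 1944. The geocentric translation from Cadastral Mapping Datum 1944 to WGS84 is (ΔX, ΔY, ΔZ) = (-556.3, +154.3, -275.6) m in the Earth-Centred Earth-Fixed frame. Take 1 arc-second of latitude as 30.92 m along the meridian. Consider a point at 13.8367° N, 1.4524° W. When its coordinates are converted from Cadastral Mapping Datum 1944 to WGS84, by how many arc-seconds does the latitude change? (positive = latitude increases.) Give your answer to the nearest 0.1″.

Δφ = -4.3″

sin φ = 0.239155, cos φ = 0.970981, sin λ = -0.025346, cos λ = 0.999679.
North component: ΔN = −sin φ cos λ·ΔX − sin φ sin λ·ΔY + cos φ·ΔZ = −(0.239155)(0.999679)(-556.3) − (0.239155)(-0.025346)(154.3) + (0.970981)(-275.6) = -133.67 m.
1° of latitude spans 3600 × 30.92 = 111312 m, so Δφ = -133.67 / 111312 × 3600 = -4.323″.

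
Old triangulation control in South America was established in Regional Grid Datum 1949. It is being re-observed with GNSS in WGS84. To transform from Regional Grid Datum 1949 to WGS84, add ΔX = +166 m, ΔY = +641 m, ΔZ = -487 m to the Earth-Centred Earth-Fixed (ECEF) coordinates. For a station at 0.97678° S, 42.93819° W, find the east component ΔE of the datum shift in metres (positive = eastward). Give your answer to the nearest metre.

ΔE = 582 m

At φ = -0.97678°, λ = -42.93819°: sin φ = -0.017047, cos φ = 0.999855, sin λ = -0.681209, cos λ = 0.732089.
ΔE = −sin λ·ΔX + cos λ·ΔY = −(-0.681209)·(166) + (0.732089)·(641) = 582.35 m.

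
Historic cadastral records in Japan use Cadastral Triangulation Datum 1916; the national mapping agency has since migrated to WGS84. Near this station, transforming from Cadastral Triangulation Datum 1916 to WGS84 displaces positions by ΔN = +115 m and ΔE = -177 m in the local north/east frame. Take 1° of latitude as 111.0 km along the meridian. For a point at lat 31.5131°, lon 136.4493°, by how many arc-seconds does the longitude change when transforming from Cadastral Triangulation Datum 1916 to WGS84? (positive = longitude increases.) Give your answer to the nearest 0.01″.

At latitude 31.5131°, cos φ = 0.852521.
1° of longitude at this latitude = 111.0 × cos φ = 94.63 km, so Δλ = -177.0 / 94629.8 = -0.0018704° = -6.734″.

Δλ = -6.73″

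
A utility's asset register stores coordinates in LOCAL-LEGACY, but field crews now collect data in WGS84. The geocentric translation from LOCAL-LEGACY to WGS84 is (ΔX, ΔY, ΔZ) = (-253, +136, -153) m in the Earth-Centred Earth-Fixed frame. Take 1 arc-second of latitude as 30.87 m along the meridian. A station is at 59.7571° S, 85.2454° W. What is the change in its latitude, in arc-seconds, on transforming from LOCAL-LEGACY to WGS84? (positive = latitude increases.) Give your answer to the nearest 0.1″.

sin φ = -0.863898, cos φ = 0.503667, sin λ = -0.996559, cos λ = 0.082888.
North component: ΔN = −sin φ cos λ·ΔX − sin φ sin λ·ΔY + cos φ·ΔZ = −(-0.863898)(0.082888)(-253) − (-0.863898)(-0.996559)(136) + (0.503667)(-153) = -212.26 m.
1° of latitude spans 3600 × 30.87 = 111132 m, so Δφ = -212.26 / 111132 × 3600 = -6.876″.

Δφ = -6.9″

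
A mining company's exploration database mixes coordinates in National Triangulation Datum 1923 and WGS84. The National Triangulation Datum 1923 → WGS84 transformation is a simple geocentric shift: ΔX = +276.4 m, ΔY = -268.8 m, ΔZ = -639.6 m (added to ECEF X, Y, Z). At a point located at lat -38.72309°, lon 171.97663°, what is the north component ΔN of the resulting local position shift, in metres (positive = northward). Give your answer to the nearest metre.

ΔN = -694 m

The local north axis is (−sin φ cos λ, −sin φ sin λ, cos φ), giving ΔN = -171.211 − 23.470 − 499.002 = -693.68 m.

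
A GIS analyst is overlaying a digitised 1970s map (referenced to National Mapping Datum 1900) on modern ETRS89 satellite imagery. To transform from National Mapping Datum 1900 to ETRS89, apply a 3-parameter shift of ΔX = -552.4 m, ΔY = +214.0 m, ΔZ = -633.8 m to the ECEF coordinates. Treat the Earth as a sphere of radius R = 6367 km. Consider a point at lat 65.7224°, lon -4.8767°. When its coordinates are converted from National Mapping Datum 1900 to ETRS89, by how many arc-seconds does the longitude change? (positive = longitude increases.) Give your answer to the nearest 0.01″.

Δλ = 13.10″

sin φ = 0.911564, cos φ = 0.411158, sin λ = -0.085012, cos λ = 0.996380.
East component: ΔE = −sin λ·ΔX + cos λ·ΔY = −(-0.085012)(-552.4) + (0.996380)(214.0) = 166.26 m.
1° of latitude spans πR/180 = 111125 m; at latitude φ, 1° of longitude spans that × cos φ = 45690.0 m, so Δλ = 166.26 / 45690.0 × 3600 = 13.100″.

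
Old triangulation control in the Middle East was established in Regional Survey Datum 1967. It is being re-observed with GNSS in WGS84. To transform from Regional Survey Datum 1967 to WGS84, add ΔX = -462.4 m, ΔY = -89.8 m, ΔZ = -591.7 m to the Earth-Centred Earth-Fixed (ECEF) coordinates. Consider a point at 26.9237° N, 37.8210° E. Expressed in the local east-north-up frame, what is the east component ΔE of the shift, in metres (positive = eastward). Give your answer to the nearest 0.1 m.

At φ = 26.9237°, λ = 37.8210°: sin φ = 0.452804, cos φ = 0.891610, sin λ = 0.613197, cos λ = 0.789930.
ΔE = −sin λ·ΔX + cos λ·ΔY = −(0.613197)·(-462.4) + (0.789930)·(-89.8) = 212.61 m.

ΔE = 212.6 m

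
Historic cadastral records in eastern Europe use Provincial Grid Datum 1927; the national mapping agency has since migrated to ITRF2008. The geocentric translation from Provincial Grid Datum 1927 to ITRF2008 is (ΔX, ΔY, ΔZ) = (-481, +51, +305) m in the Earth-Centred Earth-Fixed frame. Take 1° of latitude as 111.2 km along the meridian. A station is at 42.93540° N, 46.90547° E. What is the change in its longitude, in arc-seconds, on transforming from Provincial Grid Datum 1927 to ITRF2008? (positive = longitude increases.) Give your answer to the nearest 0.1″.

sin φ = 0.681173, cos φ = 0.732122, sin λ = 0.730228, cos λ = 0.683204.
East component: ΔE = −sin λ·ΔX + cos λ·ΔY = −(0.730228)(-481) + (0.683204)(51) = 386.08 m.
1° of latitude spans 111200 m; at latitude φ, 1° of longitude spans that × cos φ = 81412.0 m, so Δλ = 386.08 / 81412.0 × 3600 = 17.072″.

Δλ = 17.1″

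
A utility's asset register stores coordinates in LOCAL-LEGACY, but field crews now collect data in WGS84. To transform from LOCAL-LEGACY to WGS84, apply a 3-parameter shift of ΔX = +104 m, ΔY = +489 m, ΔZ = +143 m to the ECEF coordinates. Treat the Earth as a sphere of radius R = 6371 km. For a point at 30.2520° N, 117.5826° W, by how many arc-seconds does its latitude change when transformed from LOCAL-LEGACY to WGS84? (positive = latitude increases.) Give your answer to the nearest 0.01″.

sin φ = 0.503804, cos φ = 0.863818, sin λ = -0.886344, cos λ = -0.463027.
North component: ΔN = −sin φ cos λ·ΔX − sin φ sin λ·ΔY + cos φ·ΔZ = −(0.503804)(-0.463027)(104) − (0.503804)(-0.886344)(489) + (0.863818)(143) = 366.15 m.
1° of latitude spans πR/180 = 111195 m, so Δφ = 366.15 / 111195 × 3600 = 11.854″.

Δφ = 11.85″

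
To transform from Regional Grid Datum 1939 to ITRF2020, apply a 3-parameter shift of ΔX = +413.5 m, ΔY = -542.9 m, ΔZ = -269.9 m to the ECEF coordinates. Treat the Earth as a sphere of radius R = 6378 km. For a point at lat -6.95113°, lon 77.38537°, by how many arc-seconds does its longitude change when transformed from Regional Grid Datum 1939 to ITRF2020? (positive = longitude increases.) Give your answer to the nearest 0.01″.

sin φ = -0.121023, cos φ = 0.992650, sin λ = 0.975861, cos λ = 0.218392.
East component: ΔE = −sin λ·ΔX + cos λ·ΔY = −(0.975861)(413.5) + (0.218392)(-542.9) = -522.08 m.
1° of latitude spans πR/180 = 111317 m; at latitude φ, 1° of longitude spans that × cos φ = 110498.9 m, so Δλ = -522.08 / 110498.9 × 3600 = -17.009″.

Δλ = -17.01″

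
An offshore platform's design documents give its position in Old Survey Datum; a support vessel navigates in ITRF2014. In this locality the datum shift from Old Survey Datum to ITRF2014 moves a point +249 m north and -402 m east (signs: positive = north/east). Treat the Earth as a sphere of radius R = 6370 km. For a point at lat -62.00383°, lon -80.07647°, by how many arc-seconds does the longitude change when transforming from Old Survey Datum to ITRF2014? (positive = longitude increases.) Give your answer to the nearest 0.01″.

At latitude -62.00383°, cos φ = 0.469413.
One radian of longitude at latitude φ spans R cos φ, so Δλ = ΔE / (R cos φ) = -402.0 / (6370000 × 0.469413) = -1.3444e-04 rad = -27.730″.

Δλ = -27.73″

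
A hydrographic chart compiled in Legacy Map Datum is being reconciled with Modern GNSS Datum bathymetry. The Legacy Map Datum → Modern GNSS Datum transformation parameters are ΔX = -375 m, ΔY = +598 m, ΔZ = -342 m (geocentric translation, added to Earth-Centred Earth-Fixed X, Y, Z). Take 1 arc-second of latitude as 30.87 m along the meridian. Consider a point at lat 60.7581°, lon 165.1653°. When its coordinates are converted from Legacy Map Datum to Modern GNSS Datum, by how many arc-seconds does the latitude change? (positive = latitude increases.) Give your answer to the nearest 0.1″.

Δφ = -20.0″

sin φ = 0.872565, cos φ = 0.488498, sin λ = 0.256031, cos λ = -0.966669.
North component: ΔN = −sin φ cos λ·ΔX − sin φ sin λ·ΔY + cos φ·ΔZ = −(0.872565)(-0.966669)(-375) − (0.872565)(0.256031)(598) + (0.488498)(-342) = -616.97 m.
1° of latitude spans 3600 × 30.87 = 111132 m, so Δφ = -616.97 / 111132 × 3600 = -19.986″.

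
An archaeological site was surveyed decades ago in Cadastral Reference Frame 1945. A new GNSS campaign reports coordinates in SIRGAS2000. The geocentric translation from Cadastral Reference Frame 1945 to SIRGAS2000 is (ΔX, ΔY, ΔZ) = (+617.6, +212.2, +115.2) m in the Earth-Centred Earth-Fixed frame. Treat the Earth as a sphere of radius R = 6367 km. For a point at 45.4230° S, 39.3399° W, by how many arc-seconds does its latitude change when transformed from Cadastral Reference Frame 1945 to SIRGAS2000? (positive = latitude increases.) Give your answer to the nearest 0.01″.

Δφ = 10.54″

sin φ = -0.712308, cos φ = 0.701867, sin λ = -0.633920, cos λ = 0.773399.
North component: ΔN = −sin φ cos λ·ΔX − sin φ sin λ·ΔY + cos φ·ΔZ = −(-0.712308)(0.773399)(617.6) − (-0.712308)(-0.633920)(212.2) + (0.701867)(115.2) = 325.27 m.
1° of latitude spans πR/180 = 111125 m, so Δφ = 325.27 / 111125 × 3600 = 10.537″.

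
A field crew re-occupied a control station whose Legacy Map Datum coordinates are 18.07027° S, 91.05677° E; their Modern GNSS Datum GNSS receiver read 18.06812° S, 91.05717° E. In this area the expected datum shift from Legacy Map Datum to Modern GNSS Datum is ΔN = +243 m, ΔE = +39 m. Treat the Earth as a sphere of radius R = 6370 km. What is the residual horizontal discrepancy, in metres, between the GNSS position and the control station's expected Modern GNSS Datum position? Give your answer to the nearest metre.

Observed coordinate differences: Δφ = +0.00215°, Δλ = +0.00040°.
Converting to metres (1° lat = 111177 m, cos φ = 0.950677): observed ΔN = 239.0 m, observed ΔE = 42.3 m.
Subtracting the expected shift leaves a residual of 239.0 − (243) = -4.0 m north and 42.3 − (39) = 3.3 m east.
Residual distance = √((-4.0)² + 3.3²) = 5.1 m.

5 m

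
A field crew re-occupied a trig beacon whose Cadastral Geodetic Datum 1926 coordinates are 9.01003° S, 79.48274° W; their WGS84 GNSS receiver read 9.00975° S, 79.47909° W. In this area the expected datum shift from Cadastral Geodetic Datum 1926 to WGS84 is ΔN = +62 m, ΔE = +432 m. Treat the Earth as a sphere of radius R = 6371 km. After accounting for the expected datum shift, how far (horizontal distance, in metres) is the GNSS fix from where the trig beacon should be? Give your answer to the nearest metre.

Observed coordinate differences: Δφ = +0.00028°, Δλ = +0.00365°.
Converting to metres (1° lat = 111195 m, cos φ = 0.987661): observed ΔN = 31.1 m, observed ΔE = 400.9 m.
Subtracting the expected shift leaves a residual of 31.1 − (62) = -30.9 m north and 400.9 − (432) = -31.1 m east.
Residual distance = √((-30.9)² + (-31.1)²) = 43.8 m.

44 m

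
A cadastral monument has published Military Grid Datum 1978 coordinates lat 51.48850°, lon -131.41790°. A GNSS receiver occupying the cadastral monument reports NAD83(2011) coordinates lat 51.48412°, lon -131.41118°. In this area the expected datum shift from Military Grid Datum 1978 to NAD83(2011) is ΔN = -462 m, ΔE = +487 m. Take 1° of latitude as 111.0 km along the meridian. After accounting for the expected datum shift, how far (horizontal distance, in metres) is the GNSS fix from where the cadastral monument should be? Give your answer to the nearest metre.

Observed coordinate differences: Δφ = -0.00438°, Δλ = +0.00672°.
Converting to metres (1° lat = 111000 m, cos φ = 0.622672): observed ΔN = -486.2 m, observed ΔE = 464.5 m.
Subtracting the expected shift leaves a residual of -486.2 − (-462) = -24.2 m north and 464.5 − (487) = -22.5 m east.
Residual distance = √((-24.2)² + (-22.5)²) = 33.1 m.

33 m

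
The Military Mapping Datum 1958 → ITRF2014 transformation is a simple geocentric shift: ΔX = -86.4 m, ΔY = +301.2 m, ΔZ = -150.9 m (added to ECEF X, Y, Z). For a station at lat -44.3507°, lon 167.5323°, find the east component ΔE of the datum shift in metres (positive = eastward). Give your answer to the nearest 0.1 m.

ΔE = -275.4 m

At φ = -44.3507°, λ = 167.5323°: sin φ = -0.699048, cos φ = 0.715074, sin λ = 0.215889, cos λ = -0.976418.
ΔE = −sin λ·ΔX + cos λ·ΔY = −(0.215889)·(-86.4) + (-0.976418)·(301.2) = -275.44 m.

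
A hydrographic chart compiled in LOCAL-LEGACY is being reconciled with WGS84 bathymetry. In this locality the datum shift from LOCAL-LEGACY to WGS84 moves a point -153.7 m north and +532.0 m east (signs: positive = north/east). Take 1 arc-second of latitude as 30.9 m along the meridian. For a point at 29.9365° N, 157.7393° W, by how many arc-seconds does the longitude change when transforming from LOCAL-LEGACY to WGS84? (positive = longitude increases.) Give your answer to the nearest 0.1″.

At latitude 29.9365°, cos φ = 0.866579.
1″ of longitude at this latitude = 30.90 × cos φ = 26.7773 m, so Δλ = 532.0 / 26.7773 = 19.868″.

Δλ = 19.9″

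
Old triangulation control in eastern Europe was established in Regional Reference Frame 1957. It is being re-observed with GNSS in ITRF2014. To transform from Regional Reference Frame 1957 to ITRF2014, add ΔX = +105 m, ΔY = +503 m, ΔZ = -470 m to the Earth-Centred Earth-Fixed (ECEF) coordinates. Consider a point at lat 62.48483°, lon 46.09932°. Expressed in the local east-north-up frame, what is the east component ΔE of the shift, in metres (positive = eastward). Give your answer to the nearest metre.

The local east axis at (φ, λ) is (−sin λ, cos λ, 0), so ΔE = −sin(46.09932°)·105 + cos(46.09932°)·503 = 273.13 m.

ΔE = 273 m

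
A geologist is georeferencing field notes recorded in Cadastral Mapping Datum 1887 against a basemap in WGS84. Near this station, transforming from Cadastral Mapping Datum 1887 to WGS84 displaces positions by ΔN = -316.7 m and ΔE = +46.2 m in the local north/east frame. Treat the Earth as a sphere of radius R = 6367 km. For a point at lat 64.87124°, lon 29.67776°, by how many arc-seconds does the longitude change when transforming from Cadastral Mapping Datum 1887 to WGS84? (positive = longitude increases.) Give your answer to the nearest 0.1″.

At latitude 64.87124°, cos φ = 0.424654.
One radian of longitude at latitude φ spans R cos φ, so Δλ = ΔE / (R cos φ) = 46.2 / (6367000 × 0.424654) = 1.7087e-05 rad = 3.524″.

Δλ = 3.5″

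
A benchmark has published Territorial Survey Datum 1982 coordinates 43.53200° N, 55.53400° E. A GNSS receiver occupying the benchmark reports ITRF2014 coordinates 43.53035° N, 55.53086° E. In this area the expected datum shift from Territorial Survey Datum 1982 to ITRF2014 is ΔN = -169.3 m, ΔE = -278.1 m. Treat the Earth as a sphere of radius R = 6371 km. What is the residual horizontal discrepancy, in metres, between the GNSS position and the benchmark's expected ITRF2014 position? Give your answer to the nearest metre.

Observed coordinate differences: Δφ = -0.00165°, Δλ = -0.00314°.
Converting to metres (1° lat = 111195 m, cos φ = 0.724990): observed ΔN = -183.5 m, observed ΔE = -253.1 m.
Subtracting the expected shift leaves a residual of -183.5 − (-169.3) = -14.2 m north and -253.1 − (-278.1) = 25.0 m east.
Residual distance = √((-14.2)² + 25.0²) = 28.7 m.

29 m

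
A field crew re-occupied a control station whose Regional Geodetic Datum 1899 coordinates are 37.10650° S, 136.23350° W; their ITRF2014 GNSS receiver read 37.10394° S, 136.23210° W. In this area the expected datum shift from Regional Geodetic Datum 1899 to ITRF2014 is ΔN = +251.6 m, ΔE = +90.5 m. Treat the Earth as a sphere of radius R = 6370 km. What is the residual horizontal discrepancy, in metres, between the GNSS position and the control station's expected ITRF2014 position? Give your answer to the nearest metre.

47 m

Observed coordinate differences: Δφ = +0.00256°, Δλ = +0.00140°.
Converting to metres (1° lat = 111177 m, cos φ = 0.797515): observed ΔN = 284.6 m, observed ΔE = 124.1 m.
Subtracting the expected shift leaves a residual of 284.6 − (251.6) = 33.0 m north and 124.1 − (90.5) = 33.6 m east.
Residual distance = √(33.0² + 33.6²) = 47.1 m.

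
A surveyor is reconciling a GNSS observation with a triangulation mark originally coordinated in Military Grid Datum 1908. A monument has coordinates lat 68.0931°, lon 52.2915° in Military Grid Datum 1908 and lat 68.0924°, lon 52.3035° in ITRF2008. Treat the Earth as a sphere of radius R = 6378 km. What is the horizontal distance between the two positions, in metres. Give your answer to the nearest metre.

504 m

Δφ = 68.0924° − 68.0931° = -0.0007°; Δλ = 52.3035° − 52.2915° = +0.0120°.
1° along a meridian = πR/180 = 111317 m.
ΔN = Δφ × 111317 = -77.9 m; ΔE = Δλ × 111317 × cos(68.0931°) = +0.0120 × 111317 × 0.373100 = 498.4 m.
Distance = √(ΔE² + ΔN²) = √(498.4² + (-77.9)²) = 504.4 m.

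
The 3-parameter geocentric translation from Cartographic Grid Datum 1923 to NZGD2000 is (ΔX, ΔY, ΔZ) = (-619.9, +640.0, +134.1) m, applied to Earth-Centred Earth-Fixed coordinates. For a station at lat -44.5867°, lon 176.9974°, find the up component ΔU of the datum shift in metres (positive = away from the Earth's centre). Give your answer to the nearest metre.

At φ = -44.5867°, λ = 176.9974°: sin φ = -0.701988, cos φ = 0.712189, sin λ = 0.052381, cos λ = -0.998627.
ΔU = cos φ cos λ·ΔX + cos φ sin λ·ΔY + sin φ·ΔZ = (0.712189)(-0.998627)(-619.9) + (0.712189)(0.052381)(640.0) + (-0.701988)(134.1) = 370.62 m.

ΔU = 371 m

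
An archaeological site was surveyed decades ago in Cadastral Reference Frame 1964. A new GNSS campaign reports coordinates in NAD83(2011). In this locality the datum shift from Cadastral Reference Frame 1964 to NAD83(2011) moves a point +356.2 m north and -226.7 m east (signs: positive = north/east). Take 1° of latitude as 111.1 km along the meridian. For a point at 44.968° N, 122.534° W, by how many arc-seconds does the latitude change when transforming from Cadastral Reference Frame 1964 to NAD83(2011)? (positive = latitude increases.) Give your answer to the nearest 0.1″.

1° of latitude = 111.1 km, so Δφ = 356.2 / 111100 = 0.0032061° = 11.542″.

Δφ = 11.5″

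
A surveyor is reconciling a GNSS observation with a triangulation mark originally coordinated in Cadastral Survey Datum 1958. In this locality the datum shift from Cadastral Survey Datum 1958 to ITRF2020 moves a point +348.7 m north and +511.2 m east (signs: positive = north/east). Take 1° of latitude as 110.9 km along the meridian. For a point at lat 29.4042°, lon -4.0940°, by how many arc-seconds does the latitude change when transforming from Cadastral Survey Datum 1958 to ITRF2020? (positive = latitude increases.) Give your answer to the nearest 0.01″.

Δφ = 11.32″

1° of latitude = 110.9 km, so Δφ = 348.7 / 110900 = 0.0031443° = 11.319″.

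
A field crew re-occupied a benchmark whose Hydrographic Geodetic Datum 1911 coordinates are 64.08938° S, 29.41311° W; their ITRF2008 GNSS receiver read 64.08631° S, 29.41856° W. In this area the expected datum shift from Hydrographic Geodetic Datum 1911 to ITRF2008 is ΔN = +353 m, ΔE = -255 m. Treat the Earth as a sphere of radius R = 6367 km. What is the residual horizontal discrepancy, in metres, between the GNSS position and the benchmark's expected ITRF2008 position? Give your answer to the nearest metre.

15 m

Observed coordinate differences: Δφ = +0.00307°, Δλ = -0.00545°.
Converting to metres (1° lat = 111125 m, cos φ = 0.436969): observed ΔN = 341.2 m, observed ΔE = -264.6 m.
Subtracting the expected shift leaves a residual of 341.2 − (353) = -11.8 m north and -264.6 − (-255) = -9.6 m east.
Residual distance = √((-11.8)² + (-9.6)²) = 15.3 m.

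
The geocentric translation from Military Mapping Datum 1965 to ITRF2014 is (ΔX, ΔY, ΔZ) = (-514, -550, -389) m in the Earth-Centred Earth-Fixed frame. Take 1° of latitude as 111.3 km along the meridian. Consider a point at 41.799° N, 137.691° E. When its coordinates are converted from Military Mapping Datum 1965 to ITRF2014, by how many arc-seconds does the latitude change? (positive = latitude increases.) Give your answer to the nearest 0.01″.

Δφ = -9.59″

sin φ = 0.666519, cos φ = 0.745488, sin λ = 0.673129, cos λ = -0.739525.
North component: ΔN = −sin φ cos λ·ΔX − sin φ sin λ·ΔY + cos φ·ΔZ = −(0.666519)(-0.739525)(-514) − (0.666519)(0.673129)(-550) + (0.745488)(-389) = -296.59 m.
1° of latitude spans 111300 m, so Δφ = -296.59 / 111300 × 3600 = -9.593″.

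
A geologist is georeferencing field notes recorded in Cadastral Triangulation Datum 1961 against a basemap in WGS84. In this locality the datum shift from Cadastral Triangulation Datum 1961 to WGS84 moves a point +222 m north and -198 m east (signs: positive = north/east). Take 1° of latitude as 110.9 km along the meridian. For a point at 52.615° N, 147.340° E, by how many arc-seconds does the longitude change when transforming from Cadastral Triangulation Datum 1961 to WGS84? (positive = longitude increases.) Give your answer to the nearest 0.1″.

At latitude 52.615°, cos φ = 0.607168.
1° of longitude at this latitude = 110.9 × cos φ = 67.33 km, so Δλ = -198.0 / 67334.9 = -0.0029405° = -10.586″.

Δλ = -10.6″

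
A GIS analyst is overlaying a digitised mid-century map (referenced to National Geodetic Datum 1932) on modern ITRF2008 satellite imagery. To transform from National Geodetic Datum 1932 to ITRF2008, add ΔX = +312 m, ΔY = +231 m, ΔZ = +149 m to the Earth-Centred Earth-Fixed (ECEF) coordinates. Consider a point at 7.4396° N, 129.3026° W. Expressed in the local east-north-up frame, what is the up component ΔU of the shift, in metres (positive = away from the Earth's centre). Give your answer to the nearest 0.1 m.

ΔU = -353.9 m

At φ = 7.4396°, λ = -129.3026°: sin φ = 0.129481, cos φ = 0.991582, sin λ = -0.773811, cos λ = -0.633416.
ΔU = cos φ cos λ·ΔX + cos φ sin λ·ΔY + sin φ·ΔZ = (0.991582)(-0.633416)(312) + (0.991582)(-0.773811)(231) + (0.129481)(149) = -353.92 m.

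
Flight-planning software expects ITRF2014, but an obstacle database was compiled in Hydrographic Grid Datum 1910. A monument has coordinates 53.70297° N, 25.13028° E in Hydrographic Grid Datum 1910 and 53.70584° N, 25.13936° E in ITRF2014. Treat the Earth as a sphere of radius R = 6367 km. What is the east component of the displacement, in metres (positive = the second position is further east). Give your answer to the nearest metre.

ΔE = 597 m

Δφ = 53.70584° − 53.70297° = +0.00287°; Δλ = 25.13936° − 25.13028° = +0.00908°.
1° along a meridian = πR/180 = 111125 m.
ΔN = Δφ × 111125 = 318.9 m; ΔE = Δλ × 111125 × cos(53.70297°) = +0.00908 × 111125 × 0.591971 = 597.3 m.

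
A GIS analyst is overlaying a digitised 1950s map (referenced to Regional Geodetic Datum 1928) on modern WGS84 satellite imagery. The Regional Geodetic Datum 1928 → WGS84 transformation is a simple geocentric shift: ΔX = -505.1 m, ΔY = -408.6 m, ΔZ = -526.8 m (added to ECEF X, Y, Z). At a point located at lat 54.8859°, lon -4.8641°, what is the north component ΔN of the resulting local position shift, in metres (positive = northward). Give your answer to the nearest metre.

ΔN = 80 m

At φ = 54.8859°, λ = -4.8641°: sin φ = 0.818008, cos φ = 0.575207, sin λ = -0.084793, cos λ = 0.996399.
ΔN = −sin φ cos λ·ΔX − sin φ sin λ·ΔY + cos φ·ΔZ = −(0.818008)(0.996399)(-505.1) − (0.818008)(-0.084793)(-408.6) + (0.575207)(-526.8) = 80.33 m.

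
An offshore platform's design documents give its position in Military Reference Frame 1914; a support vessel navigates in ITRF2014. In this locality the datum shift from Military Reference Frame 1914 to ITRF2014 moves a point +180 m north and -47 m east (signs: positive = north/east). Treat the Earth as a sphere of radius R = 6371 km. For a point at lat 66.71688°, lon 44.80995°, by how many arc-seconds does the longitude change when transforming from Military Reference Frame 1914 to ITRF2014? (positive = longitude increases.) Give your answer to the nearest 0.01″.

At latitude 66.71688°, cos φ = 0.395275.
One radian of longitude at latitude φ spans R cos φ, so Δλ = ΔE / (R cos φ) = -47.0 / (6371000 × 0.395275) = -1.8663e-05 rad = -3.850″.

Δλ = -3.85″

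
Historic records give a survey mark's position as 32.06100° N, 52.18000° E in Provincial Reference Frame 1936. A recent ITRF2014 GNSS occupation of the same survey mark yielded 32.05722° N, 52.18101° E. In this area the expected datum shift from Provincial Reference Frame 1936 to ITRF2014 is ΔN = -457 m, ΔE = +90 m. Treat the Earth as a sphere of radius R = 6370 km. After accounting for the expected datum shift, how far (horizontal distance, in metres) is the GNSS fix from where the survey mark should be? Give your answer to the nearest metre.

Observed coordinate differences: Δφ = -0.00378°, Δλ = +0.00101°.
Converting to metres (1° lat = 111177 m, cos φ = 0.847483): observed ΔN = -420.3 m, observed ΔE = 95.2 m.
Subtracting the expected shift leaves a residual of -420.3 − (-457) = 36.7 m north and 95.2 − (90) = 5.2 m east.
Residual distance = √(36.7² + 5.2²) = 37.1 m.

37 m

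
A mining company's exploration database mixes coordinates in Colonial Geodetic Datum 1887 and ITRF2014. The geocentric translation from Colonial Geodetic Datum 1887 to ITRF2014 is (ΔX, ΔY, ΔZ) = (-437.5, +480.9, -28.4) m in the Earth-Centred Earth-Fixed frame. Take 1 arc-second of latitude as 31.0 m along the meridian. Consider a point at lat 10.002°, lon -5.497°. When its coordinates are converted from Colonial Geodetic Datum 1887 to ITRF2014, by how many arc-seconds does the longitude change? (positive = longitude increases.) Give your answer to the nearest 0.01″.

sin φ = 0.173683, cos φ = 0.984802, sin λ = -0.095794, cos λ = 0.995401.
East component: ΔE = −sin λ·ΔX + cos λ·ΔY = −(-0.095794)(-437.5) + (0.995401)(480.9) = 436.78 m.
1° of latitude spans 3600 × 31.00 = 111600 m; at latitude φ, 1° of longitude spans that × cos φ = 109903.9 m, so Δλ = 436.78 / 109903.9 × 3600 = 14.307″.

Δλ = 14.31″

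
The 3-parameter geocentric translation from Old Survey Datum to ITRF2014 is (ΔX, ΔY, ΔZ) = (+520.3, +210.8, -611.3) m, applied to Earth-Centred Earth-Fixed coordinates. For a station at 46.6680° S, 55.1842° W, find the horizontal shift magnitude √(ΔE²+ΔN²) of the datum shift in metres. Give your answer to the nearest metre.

The local east axis at (φ, λ) is (−sin λ, cos λ, 0), so ΔE = −sin(-55.1842°)·520.3 + cos(-55.1842°)·210.8 = 547.52 m.
The local north axis is (−sin φ cos λ, −sin φ sin λ, cos φ), giving ΔN = 216.078 − 125.886 − 419.489 = -329.30 m.
Horizontal magnitude = √(ΔE² + ΔN²) = √(547.52² + (-329.30)²) = 638.91 m.

639 m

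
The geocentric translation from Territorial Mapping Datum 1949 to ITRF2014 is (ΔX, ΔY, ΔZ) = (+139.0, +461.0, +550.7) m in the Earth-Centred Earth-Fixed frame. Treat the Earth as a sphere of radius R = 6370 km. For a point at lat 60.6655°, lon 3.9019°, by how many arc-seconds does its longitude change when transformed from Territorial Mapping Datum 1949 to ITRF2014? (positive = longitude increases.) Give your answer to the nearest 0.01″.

sin φ = 0.871774, cos φ = 0.489907, sin λ = 0.068048, cos λ = 0.997682.
East component: ΔE = −sin λ·ΔX + cos λ·ΔY = −(0.068048)(139.0) + (0.997682)(461.0) = 450.47 m.
1° of latitude spans πR/180 = 111177 m; at latitude φ, 1° of longitude spans that × cos φ = 54466.7 m, so Δλ = 450.47 / 54466.7 × 3600 = 29.774″.

Δλ = 29.77″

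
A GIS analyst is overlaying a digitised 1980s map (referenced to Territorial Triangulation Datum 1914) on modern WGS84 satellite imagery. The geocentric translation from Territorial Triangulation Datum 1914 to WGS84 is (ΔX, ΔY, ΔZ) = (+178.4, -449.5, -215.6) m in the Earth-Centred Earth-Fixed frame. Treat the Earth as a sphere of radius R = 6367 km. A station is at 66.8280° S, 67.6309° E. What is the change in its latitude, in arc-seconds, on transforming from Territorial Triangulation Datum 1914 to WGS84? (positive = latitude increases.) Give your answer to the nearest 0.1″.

sin φ = -0.919328, cos φ = 0.393493, sin λ = 0.924751, cos λ = 0.380572.
North component: ΔN = −sin φ cos λ·ΔX − sin φ sin λ·ΔY + cos φ·ΔZ = −(-0.919328)(0.380572)(178.4) − (-0.919328)(0.924751)(-449.5) + (0.393493)(-215.6) = -404.56 m.
1° of latitude spans πR/180 = 111125 m, so Δφ = -404.56 / 111125 × 3600 = -13.106″.

Δφ = -13.1″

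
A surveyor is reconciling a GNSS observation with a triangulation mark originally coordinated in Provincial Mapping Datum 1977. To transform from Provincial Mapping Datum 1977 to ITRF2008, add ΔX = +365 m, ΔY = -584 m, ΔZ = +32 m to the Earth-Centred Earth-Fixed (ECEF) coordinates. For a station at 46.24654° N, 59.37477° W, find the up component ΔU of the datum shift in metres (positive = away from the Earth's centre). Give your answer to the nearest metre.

ΔU = 499 m

At φ = 46.24654°, λ = -59.37477°: sin φ = 0.722322, cos φ = 0.691557, sin λ = -0.860518, cos λ = 0.509420.
ΔU = cos φ cos λ·ΔX + cos φ sin λ·ΔY + sin φ·ΔZ = (0.691557)(0.509420)(365) + (0.691557)(-0.860518)(-584) + (0.722322)(32) = 499.24 m.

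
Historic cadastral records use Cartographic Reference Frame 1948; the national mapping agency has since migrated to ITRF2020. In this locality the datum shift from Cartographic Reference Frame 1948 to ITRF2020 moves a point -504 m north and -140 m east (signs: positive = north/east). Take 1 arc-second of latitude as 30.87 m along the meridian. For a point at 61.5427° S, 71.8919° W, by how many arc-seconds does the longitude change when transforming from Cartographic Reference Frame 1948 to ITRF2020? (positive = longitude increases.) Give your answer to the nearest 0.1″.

At latitude -61.5427°, cos φ = 0.476504.
1″ of longitude at this latitude = 30.87 × cos φ = 14.7097 m, so Δλ = -140.0 / 14.7097 = -9.518″.

Δλ = -9.5″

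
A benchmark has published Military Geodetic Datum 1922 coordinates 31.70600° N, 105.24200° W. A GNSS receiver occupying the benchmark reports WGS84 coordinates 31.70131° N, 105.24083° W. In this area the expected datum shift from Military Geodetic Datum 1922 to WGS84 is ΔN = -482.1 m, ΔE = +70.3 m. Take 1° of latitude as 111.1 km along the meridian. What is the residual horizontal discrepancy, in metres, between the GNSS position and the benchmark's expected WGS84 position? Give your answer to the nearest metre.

Observed coordinate differences: Δφ = -0.00469°, Δλ = +0.00117°.
Converting to metres (1° lat = 111100 m, cos φ = 0.850756): observed ΔN = -521.1 m, observed ΔE = 110.6 m.
Subtracting the expected shift leaves a residual of -521.1 − (-482.1) = -39.0 m north and 110.6 − (70.3) = 40.3 m east.
Residual distance = √((-39.0)² + 40.3²) = 56.0 m.

56 m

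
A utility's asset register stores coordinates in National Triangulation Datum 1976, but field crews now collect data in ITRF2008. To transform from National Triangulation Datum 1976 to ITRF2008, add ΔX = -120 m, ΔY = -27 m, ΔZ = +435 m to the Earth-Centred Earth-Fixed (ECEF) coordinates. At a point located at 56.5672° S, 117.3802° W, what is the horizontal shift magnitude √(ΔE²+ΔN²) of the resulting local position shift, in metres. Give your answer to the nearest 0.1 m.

The local east axis at (φ, λ) is (−sin λ, cos λ, 0), so ΔE = −sin(-117.3802°)·(-120) + cos(-117.3802°)·(-27) = -94.14 m.
The local north axis is (−sin φ cos λ, −sin φ sin λ, cos φ), giving ΔN = 46.055 + 20.008 + 239.667 = 305.73 m.
Horizontal magnitude = √(ΔE² + ΔN²) = √((-94.14)² + 305.73²) = 319.90 m.

319.9 m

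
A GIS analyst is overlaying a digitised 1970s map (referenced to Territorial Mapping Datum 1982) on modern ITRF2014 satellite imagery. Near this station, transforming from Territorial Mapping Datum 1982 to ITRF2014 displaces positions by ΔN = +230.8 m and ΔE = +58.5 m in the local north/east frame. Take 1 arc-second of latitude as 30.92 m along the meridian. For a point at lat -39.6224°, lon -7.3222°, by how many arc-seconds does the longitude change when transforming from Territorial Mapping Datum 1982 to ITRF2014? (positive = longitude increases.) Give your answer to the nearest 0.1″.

Δλ = 2.5″

At latitude -39.6224°, cos φ = 0.770264.
1″ of longitude at this latitude = 30.92 × cos φ = 23.8166 m, so Δλ = 58.5 / 23.8166 = 2.456″.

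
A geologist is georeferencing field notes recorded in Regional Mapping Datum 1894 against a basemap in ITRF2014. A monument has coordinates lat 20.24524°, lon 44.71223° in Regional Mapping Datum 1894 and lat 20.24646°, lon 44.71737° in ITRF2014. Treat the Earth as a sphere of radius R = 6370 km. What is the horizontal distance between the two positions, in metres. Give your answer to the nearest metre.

553 m

Δφ = 20.24646° − 20.24524° = +0.00122°; Δλ = 44.71737° − 44.71223° = +0.00514°.
1° along a meridian = πR/180 = 111177 m.
ΔN = Δφ × 111177 = 135.6 m; ΔE = Δλ × 111177 × cos(20.24524°) = +0.00514 × 111177 × 0.938220 = 536.1 m.
Distance = √(ΔE² + ΔN²) = √(536.1² + 135.6²) = 553.0 m.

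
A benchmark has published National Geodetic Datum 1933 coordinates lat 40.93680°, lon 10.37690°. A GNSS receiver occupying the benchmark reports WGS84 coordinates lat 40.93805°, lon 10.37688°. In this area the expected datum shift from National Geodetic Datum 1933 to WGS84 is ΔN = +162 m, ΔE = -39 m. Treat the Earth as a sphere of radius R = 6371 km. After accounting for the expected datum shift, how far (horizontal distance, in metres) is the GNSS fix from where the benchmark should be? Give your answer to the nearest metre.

Observed coordinate differences: Δφ = +0.00125°, Δλ = -0.00002°.
Converting to metres (1° lat = 111195 m, cos φ = 0.755433): observed ΔN = 139.0 m, observed ΔE = -1.7 m.
Subtracting the expected shift leaves a residual of 139.0 − (162) = -23.0 m north and -1.7 − (-39) = 37.3 m east.
Residual distance = √((-23.0)² + 37.3²) = 43.8 m.

44 m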